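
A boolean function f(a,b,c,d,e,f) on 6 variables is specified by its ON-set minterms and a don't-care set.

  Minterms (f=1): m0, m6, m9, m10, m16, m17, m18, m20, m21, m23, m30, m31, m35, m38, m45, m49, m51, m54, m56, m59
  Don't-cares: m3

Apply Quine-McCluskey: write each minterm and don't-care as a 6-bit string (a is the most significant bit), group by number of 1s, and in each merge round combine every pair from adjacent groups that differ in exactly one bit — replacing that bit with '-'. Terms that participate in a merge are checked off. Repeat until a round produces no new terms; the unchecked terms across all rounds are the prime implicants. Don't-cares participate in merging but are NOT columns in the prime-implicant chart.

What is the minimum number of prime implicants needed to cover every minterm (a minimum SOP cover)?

14

size-2^0 implicants → 000000(✓)  000011(✓)  000110(✓)  001001  001010  010000(✓)  010001(✓)  010010(✓)  010100(✓)  010101(✓)  010111(✓)  011110(✓)  011111(✓)  100011(✓)  100110(✓)  101101  110001(✓)  110011(✓)  110110(✓)  111000  111011(✓)
size-2^1 implicants → -00011  -00110  -10001  0-0000  01-111  010-00(✓)  010-01(✓)  0100-0  01000-(✓)  0101-1  01010-(✓)  01111-  1-0011  1-0110  11-011  1100-1
size-2^2 implicants → 010-0-
Unchecked terms (primes): -00011, -00110, -10001, 0-0000, 001001, 001010, 01-111, 010-0-, 0100-0, 0101-1, 01111-, 1-0011, 1-0110, 101101, 11-011, 1100-1, 111000
Minterm coverage:
  m0 ⊆ 0-0000 [E]
  m6 ⊆ -00110 [E]
  m9 ⊆ 001001 [E]
  m10 ⊆ 001010 [E]
  m16 ⊆ 0-0000,010-0-,0100-0
  m17 ⊆ -10001,010-0-
  m18 ⊆ 0100-0 [E]
  m20 ⊆ 010-0- [E]
  m21 ⊆ 010-0-,0101-1
  m23 ⊆ 01-111,0101-1
  m30 ⊆ 01111- [E]
  m31 ⊆ 01-111,01111-
  m35 ⊆ -00011,1-0011
  m38 ⊆ -00110,1-0110
  m45 ⊆ 101101 [E]
  m49 ⊆ -10001,1100-1
  m51 ⊆ 1-0011,11-011,1100-1
  m54 ⊆ 1-0110 [E]
  m56 ⊆ 111000 [E]
  m59 ⊆ 11-011 [E]
E = {-00110, 0-0000, 001001, 001010, 010-0-, 0100-0, 01111-, 1-0110, 101101, 11-011, 111000}
Petrick residual → -00011, -10001, 01-111
Cover = b'c'd'ef + b'c'def' + bc'd'e'f + a'c'd'e'f' + a'b'cd'e'f + a'b'cd'ef' + a'bdef + a'bc'e' + a'bc'd'f' + a'bcde + ac'def' + ab'cde'f + abd'ef + abcd'e'f'  |cover|=14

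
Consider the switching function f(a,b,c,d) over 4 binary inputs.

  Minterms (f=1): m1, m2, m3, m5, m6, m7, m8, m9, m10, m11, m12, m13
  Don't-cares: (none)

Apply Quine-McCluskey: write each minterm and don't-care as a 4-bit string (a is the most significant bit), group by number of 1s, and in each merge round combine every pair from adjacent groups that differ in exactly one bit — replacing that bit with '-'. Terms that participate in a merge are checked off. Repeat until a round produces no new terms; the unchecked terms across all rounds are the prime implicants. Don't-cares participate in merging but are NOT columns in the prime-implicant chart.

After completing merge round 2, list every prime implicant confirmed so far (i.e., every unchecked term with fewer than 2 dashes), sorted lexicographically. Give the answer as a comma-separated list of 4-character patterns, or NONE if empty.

NONE

size-2^0 implicants → 0001(✓)  0010(✓)  0011(✓)  0101(✓)  0110(✓)  0111(✓)  1000(✓)  1001(✓)  1010(✓)  1011(✓)  1100(✓)  1101(✓)
size-2^1 implicants → -001(✓)  -010(✓)  -011(✓)  -101(✓)  0-01(✓)  0-10(✓)  0-11(✓)  00-1(✓)  001-(✓)  01-1(✓)  011-(✓)  1-00(✓)  1-01(✓)  10-0(✓)  10-1(✓)  100-(✓)  101-(✓)  110-(✓)
size-2^2 implicants → --01  -0-1  -01-  0--1  0-1-  1-0-  10--
Unchecked terms (primes): --01, -0-1, -01-, 0--1, 0-1-, 1-0-, 10--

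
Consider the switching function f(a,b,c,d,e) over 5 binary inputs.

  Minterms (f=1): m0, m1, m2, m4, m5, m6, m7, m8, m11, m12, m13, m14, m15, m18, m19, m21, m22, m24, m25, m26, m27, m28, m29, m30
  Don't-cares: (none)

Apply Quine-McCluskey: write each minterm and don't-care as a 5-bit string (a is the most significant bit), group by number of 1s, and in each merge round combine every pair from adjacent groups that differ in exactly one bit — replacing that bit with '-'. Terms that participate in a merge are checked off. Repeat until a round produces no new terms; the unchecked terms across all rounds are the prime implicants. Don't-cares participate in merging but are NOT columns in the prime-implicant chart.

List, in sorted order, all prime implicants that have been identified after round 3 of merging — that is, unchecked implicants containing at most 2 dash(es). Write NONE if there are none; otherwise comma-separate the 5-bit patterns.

--101, --110, -0-10, -1-00, -1011, -11-0, -110-, 0--00, 00--0, 00-0-, 01-11, 1--10, 1-01-, 11--0, 11-0-, 110--

size-2^0 implicants → 00000(✓)  00001(✓)  00010(✓)  00100(✓)  00101(✓)  00110(✓)  00111(✓)  01000(✓)  01011(✓)  01100(✓)  01101(✓)  01110(✓)  01111(✓)  10010(✓)  10011(✓)  10101(✓)  10110(✓)  11000(✓)  11001(✓)  11010(✓)  11011(✓)  11100(✓)  11101(✓)  11110(✓)
size-2^1 implicants → -0010(✓)  -0101(✓)  -0110(✓)  -1000(✓)  -1011  -1100(✓)  -1101(✓)  -1110(✓)  0-000(✓)  0-100(✓)  0-101(✓)  0-110(✓)  0-111(✓)  00-00(✓)  00-01(✓)  00-10(✓)  000-0(✓)  0000-(✓)  001-0(✓)  001-1(✓)  0010-(✓)  0011-(✓)  01-00(✓)  01-11  011-0(✓)  011-1(✓)  0110-(✓)  0111-(✓)  1-010(✓)  1-011(✓)  1-101(✓)  1-110(✓)  10-10(✓)  1001-(✓)  11-00(✓)  11-01(✓)  11-10(✓)  110-0(✓)  110-1(✓)  1100-(✓)  1101-(✓)  111-0(✓)  1110-(✓)
size-2^2 implicants → --101  --110  -0-10  -1-00  -11-0  -110-  0--00  0-1-0(✓)  0-1-1(✓)  0-10-(✓)  0-11-(✓)  00--0  00-0-  001--(✓)  011--(✓)  1--10  1-01-  11--0  11-0-  110--
size-2^3 implicants → 0-1--
Unchecked terms (primes): --101, --110, -0-10, -1-00, -1011, -11-0, -110-, 0--00, 0-1--, 00--0, 00-0-, 01-11, 1--10, 1-01-, 11--0, 11-0-, 110--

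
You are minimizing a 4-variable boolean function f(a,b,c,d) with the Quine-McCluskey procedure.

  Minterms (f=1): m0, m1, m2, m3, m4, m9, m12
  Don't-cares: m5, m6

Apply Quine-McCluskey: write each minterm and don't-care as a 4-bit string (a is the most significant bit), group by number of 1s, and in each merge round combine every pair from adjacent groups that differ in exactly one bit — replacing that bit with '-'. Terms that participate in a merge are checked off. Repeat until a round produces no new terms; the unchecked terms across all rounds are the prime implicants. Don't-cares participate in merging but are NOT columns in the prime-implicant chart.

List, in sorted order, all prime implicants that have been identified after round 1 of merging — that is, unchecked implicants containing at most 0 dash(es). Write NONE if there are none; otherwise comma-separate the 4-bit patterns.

NONE

size-2^0 implicants → 0000(✓)  0001(✓)  0010(✓)  0011(✓)  0100(✓)  0101(✓)  0110(✓)  1001(✓)  1100(✓)
size-2^1 implicants → -001  -100  0-00(✓)  0-01(✓)  0-10(✓)  00-0(✓)  00-1(✓)  000-(✓)  001-(✓)  01-0(✓)  010-(✓)
size-2^2 implicants → 0--0  0-0-  00--
Unchecked terms (primes): -001, -100, 0--0, 0-0-, 00--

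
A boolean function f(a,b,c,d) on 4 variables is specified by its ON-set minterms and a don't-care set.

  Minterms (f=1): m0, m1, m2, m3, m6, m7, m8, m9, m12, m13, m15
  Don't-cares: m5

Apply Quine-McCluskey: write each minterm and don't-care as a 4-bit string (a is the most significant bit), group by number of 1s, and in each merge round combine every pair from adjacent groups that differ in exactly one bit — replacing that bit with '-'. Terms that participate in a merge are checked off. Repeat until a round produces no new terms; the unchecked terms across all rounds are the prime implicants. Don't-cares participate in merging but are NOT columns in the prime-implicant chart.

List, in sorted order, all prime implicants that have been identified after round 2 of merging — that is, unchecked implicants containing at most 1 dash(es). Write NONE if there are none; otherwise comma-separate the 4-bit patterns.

Round 0: 0000✓ 0001✓ 0010✓ 0011✓ 0101✓ 0110✓ 0111✓ 1000✓ 1001✓ 1100✓ 1101✓ 1111✓
Round 1: -000✓ -001✓ -101✓ -111✓ 0-01✓ 0-10✓ 0-11✓ 00-0✓ 00-1✓ 000-✓ 001-✓ 01-1✓ 011-✓ 1-00✓ 1-01✓ 100-✓ 11-1✓ 110-✓
Round 2: --01 -00- -1-1 0--1 0-1- 00-- 1-0-
PIs = {--01, -00-, -1-1, 0--1, 0-1-, 00--, 1-0-}

NONE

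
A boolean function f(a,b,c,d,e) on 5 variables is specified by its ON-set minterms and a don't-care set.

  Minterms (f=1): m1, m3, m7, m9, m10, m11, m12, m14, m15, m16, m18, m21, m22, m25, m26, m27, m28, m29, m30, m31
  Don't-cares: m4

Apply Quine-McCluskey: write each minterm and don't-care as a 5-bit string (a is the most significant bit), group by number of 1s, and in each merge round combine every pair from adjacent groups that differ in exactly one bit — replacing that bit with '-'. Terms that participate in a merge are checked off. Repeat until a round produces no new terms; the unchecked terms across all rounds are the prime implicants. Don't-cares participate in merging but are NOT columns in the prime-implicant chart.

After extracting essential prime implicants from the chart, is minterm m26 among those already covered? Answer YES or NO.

Round 0: 00001✓ 00011✓ 00100✓ 00111✓ 01001✓ 01010✓ 01011✓ 01100✓ 01110✓ 01111✓ 10000✓ 10010✓ 10101✓ 10110✓ 11001✓ 11010✓ 11011✓ 11100✓ 11101✓ 11110✓ 11111✓
Round 1: -1001✓ -1010✓ -1011✓ -1100✓ -1110✓ -1111✓ 0-001✓ 0-011✓ 0-100 0-111✓ 00-11✓ 000-1✓ 01-10✓ 01-11✓ 010-1✓ 0101-✓ 011-0✓ 0111-✓ 1-010✓ 1-101 1-110✓ 10-10✓ 100-0 11-01✓ 11-10✓ 11-11✓ 110-1✓ 1101-✓ 111-0✓ 111-1✓ 1110-✓ 1111-✓
Round 2: -1-10✓ -1-11✓ -10-1 -101-✓ -11-0 -111-✓ 0--11 0-0-1 01-1-✓ 1--10 11--1 11-1-✓ 111--
Round 3: -1-1-
PIs = {-1-1-, -10-1, -11-0, 0--11, 0-0-1, 0-100, 1--10, 1-101, 100-0, 11--1, 111--}
Coverage chart:
  m1: 0-0-1 ←essential
  m3: 0--11,0-0-1
  m7: 0--11 ←essential
  m9: -10-1,0-0-1
  m10: -1-1- ←essential
  m11: -1-1-,-10-1,0--11,0-0-1
  m12: -11-0,0-100
  m14: -1-1-,-11-0
  m15: -1-1-,0--11
  m16: 100-0 ←essential
  m18: 1--10,100-0
  m21: 1-101 ←essential
  m22: 1--10 ←essential
  m25: -10-1,11--1
  m26: -1-1-,1--10
  m27: -1-1-,-10-1,11--1
  m28: -11-0,111--
  m29: 1-101,11--1,111--
  m30: -1-1-,-11-0,1--10,111--
  m31: -1-1-,11--1,111--
Essential: -1-1-, 0--11, 0-0-1, 1--10, 1-101, 100-0

YES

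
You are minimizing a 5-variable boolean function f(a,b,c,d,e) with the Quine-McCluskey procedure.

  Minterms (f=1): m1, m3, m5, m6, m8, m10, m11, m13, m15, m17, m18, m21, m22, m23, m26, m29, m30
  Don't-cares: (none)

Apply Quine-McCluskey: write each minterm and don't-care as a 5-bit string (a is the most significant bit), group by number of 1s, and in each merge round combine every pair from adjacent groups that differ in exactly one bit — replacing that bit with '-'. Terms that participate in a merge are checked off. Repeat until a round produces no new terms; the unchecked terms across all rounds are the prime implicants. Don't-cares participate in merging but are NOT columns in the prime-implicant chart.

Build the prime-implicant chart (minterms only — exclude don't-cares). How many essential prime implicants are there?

5

[col 0] 00001*, 00011*, 00101*, 00110*, 01000*, 01010*, 01011*, 01101*, 01111*, 10001*, 10010*, 10101*, 10110*, 10111*, 11010*, 11101*, 11110*
[col 1] -0001*, -0101*, -0110, -1010, -1101*, 0-011, 0-101*, 00-01*, 000-1, 01-11, 010-0, 0101-, 011-1, 1-010*, 1-101*, 1-110*, 10-01*, 10-10*, 101-1, 1011-, 11-10*
[col 2] --101, -0-01, 1--10
Prime implicants: --101, -0-01, -0110, -1010, 0-011, 000-1, 01-11, 010-0, 0101-, 011-1, 1--10, 101-1, 1011-
PI chart (minterm → PIs covering it):
  1 | -0-01,000-1
  3 | 0-011,000-1
  5 | --101,-0-01
  6 | -0110  (sole → essential)
  8 | 010-0  (sole → essential)
  10 | -1010,010-0,0101-
  11 | 0-011,01-11,0101-
  13 | --101,011-1
  15 | 01-11,011-1
  17 | -0-01  (sole → essential)
  18 | 1--10  (sole → essential)
  21 | --101,-0-01,101-1
  22 | -0110,1--10,1011-
  23 | 101-1,1011-
  26 | -1010,1--10
  29 | --101  (sole → essential)
  30 | 1--10  (sole → essential)
Essential prime implicants: --101, -0-01, -0110, 010-0, 1--10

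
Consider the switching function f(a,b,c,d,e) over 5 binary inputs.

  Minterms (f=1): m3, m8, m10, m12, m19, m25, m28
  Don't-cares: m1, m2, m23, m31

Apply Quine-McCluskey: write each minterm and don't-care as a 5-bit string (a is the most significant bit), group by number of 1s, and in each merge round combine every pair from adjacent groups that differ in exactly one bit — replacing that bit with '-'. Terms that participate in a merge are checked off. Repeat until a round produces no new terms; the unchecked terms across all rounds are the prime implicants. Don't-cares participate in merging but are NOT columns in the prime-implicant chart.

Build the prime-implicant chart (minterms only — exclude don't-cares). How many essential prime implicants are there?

size-2^0 implicants → 00001(✓)  00010(✓)  00011(✓)  01000(✓)  01010(✓)  01100(✓)  10011(✓)  10111(✓)  11001  11100(✓)  11111(✓)
size-2^1 implicants → -0011  -1100  0-010  000-1  0001-  01-00  010-0  1-111  10-11
Unchecked terms (primes): -0011, -1100, 0-010, 000-1, 0001-, 01-00, 010-0, 1-111, 10-11, 11001
Minterm coverage:
  m3 ⊆ -0011,000-1,0001-
  m8 ⊆ 01-00,010-0
  m10 ⊆ 0-010,010-0
  m12 ⊆ -1100,01-00
  m19 ⊆ -0011,10-11
  m25 ⊆ 11001 [E]
  m28 ⊆ -1100 [E]
E = {-1100, 11001}

2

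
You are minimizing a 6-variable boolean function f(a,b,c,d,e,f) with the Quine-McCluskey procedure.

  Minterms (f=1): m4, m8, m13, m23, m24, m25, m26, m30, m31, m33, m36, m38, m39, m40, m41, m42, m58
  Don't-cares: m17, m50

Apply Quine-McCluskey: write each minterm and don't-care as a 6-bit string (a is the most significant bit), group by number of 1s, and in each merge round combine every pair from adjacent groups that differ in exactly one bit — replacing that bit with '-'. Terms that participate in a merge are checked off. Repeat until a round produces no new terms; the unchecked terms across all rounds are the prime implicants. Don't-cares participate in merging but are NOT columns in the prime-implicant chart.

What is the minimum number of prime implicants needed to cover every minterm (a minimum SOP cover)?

size-2^0 implicants → 000100(✓)  001000(✓)  001101  010001(✓)  010111(✓)  011000(✓)  011001(✓)  011010(✓)  011110(✓)  011111(✓)  100001(✓)  100100(✓)  100110(✓)  100111(✓)  101000(✓)  101001(✓)  101010(✓)  110010(✓)  111010(✓)
size-2^1 implicants → -00100  -01000  -11010  0-1000  01-001  01-111  011-10  0110-0  01100-  01111-  1-1010  10-001  1001-0  10011-  1010-0  10100-  11-010
Unchecked terms (primes): -00100, -01000, -11010, 0-1000, 001101, 01-001, 01-111, 011-10, 0110-0, 01100-, 01111-, 1-1010, 10-001, 1001-0, 10011-, 1010-0, 10100-, 11-010
Minterm coverage:
  m4 ⊆ -00100 [E]
  m8 ⊆ -01000,0-1000
  m13 ⊆ 001101 [E]
  m23 ⊆ 01-111 [E]
  m24 ⊆ 0-1000,0110-0,01100-
  m25 ⊆ 01-001,01100-
  m26 ⊆ -11010,011-10,0110-0
  m30 ⊆ 011-10,01111-
  m31 ⊆ 01-111,01111-
  m33 ⊆ 10-001 [E]
  m36 ⊆ -00100,1001-0
  m38 ⊆ 1001-0,10011-
  m39 ⊆ 10011- [E]
  m40 ⊆ -01000,1010-0,10100-
  m41 ⊆ 10-001,10100-
  m42 ⊆ 1-1010,1010-0
  m58 ⊆ -11010,1-1010,11-010
E = {-00100, 001101, 01-111, 10-001, 10011-}
Petrick residual → -01000, 011-10, 01100-, 1-1010
Cover = b'c'de'f' + b'cd'e'f' + a'b'cde'f + a'bdef + a'bcef' + a'bcd'e' + acd'ef' + ab'd'e'f + ab'c'de  |cover|=9

9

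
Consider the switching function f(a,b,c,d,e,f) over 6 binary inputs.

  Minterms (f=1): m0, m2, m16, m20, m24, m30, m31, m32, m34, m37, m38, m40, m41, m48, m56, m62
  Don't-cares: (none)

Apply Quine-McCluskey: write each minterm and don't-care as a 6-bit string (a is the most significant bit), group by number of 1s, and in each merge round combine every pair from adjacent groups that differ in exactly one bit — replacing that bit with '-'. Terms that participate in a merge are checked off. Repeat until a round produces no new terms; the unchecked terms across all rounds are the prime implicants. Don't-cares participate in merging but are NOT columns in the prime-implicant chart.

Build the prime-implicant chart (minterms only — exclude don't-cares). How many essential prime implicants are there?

8

Round 0: 000000✓ 000010✓ 010000✓ 010100✓ 011000✓ 011110✓ 011111✓ 100000✓ 100010✓ 100101 100110✓ 101000✓ 101001✓ 110000✓ 111000✓ 111110✓
Round 1: -00000✓ -00010✓ -10000✓ -11000✓ -11110 0-0000✓ 0000-0✓ 01-000✓ 010-00 01111- 1-0000✓ 1-1000✓ 10-000✓ 100-10 1000-0✓ 10100- 11-000✓
Round 2: --0000 -000-0 -1-000 1--000
PIs = {--0000, -000-0, -1-000, -11110, 010-00, 01111-, 1--000, 100-10, 100101, 10100-}
Coverage chart:
  m0: --0000,-000-0
  m2: -000-0 ←essential
  m16: --0000,-1-000,010-00
  m20: 010-00 ←essential
  m24: -1-000 ←essential
  m30: -11110,01111-
  m31: 01111- ←essential
  m32: --0000,-000-0,1--000
  m34: -000-0,100-10
  m37: 100101 ←essential
  m38: 100-10 ←essential
  m40: 1--000,10100-
  m41: 10100- ←essential
  m48: --0000,-1-000,1--000
  m56: -1-000,1--000
  m62: -11110 ←essential
Essential: -000-0, -1-000, -11110, 010-00, 01111-, 100-10, 100101, 10100-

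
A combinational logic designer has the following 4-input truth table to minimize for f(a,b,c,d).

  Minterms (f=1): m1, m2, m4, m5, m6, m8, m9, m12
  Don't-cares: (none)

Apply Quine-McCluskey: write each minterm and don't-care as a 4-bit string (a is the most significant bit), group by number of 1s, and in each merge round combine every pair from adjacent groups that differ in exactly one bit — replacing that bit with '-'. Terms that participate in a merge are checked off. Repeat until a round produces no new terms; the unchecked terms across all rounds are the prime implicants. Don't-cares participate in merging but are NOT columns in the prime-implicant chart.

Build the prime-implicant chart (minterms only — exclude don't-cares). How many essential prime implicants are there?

1

Round 0: 0001✓ 0010✓ 0100✓ 0101✓ 0110✓ 1000✓ 1001✓ 1100✓
Round 1: -001 -100 0-01 0-10 01-0 010- 1-00 100-
PIs = {-001, -100, 0-01, 0-10, 01-0, 010-, 1-00, 100-}
Coverage chart:
  m1: -001,0-01
  m2: 0-10 ←essential
  m4: -100,01-0,010-
  m5: 0-01,010-
  m6: 0-10,01-0
  m8: 1-00,100-
  m9: -001,100-
  m12: -100,1-00
Essential: 0-10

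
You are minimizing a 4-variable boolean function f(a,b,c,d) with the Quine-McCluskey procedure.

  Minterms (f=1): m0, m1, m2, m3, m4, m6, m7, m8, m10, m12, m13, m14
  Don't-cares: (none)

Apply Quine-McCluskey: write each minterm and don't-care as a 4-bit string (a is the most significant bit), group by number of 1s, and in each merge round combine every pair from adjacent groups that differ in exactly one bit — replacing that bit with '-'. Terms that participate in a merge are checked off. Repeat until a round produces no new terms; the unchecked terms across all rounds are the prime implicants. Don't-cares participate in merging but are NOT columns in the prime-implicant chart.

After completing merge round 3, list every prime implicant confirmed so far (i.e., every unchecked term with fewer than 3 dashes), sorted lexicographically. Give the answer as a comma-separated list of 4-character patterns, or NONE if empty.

Round 0: 0000✓ 0001✓ 0010✓ 0011✓ 0100✓ 0110✓ 0111✓ 1000✓ 1010✓ 1100✓ 1101✓ 1110✓
Round 1: -000✓ -010✓ -100✓ -110✓ 0-00✓ 0-10✓ 0-11✓ 00-0✓ 00-1✓ 000-✓ 001-✓ 01-0✓ 011-✓ 1-00✓ 1-10✓ 10-0✓ 11-0✓ 110-
Round 2: --00✓ --10✓ -0-0✓ -1-0✓ 0--0✓ 0-1- 00-- 1--0✓
Round 3: ---0
PIs = {---0, 0-1-, 00--, 110-}

0-1-, 00--, 110-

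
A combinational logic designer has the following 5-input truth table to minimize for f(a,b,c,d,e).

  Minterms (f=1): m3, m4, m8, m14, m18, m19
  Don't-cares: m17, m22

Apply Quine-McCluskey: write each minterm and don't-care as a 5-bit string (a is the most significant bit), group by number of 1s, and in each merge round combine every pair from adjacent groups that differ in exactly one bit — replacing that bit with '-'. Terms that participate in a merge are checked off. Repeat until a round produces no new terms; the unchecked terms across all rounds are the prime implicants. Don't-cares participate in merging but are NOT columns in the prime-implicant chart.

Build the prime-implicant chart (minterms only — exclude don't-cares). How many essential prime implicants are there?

4

[col 0] 00011*, 00100, 01000, 01110, 10001*, 10010*, 10011*, 10110*
[col 1] -0011, 10-10, 100-1, 1001-
Prime implicants: -0011, 00100, 01000, 01110, 10-10, 100-1, 1001-
PI chart (minterm → PIs covering it):
  3 | -0011  (sole → essential)
  4 | 00100  (sole → essential)
  8 | 01000  (sole → essential)
  14 | 01110  (sole → essential)
  18 | 10-10,1001-
  19 | -0011,100-1,1001-
Essential prime implicants: -0011, 00100, 01000, 01110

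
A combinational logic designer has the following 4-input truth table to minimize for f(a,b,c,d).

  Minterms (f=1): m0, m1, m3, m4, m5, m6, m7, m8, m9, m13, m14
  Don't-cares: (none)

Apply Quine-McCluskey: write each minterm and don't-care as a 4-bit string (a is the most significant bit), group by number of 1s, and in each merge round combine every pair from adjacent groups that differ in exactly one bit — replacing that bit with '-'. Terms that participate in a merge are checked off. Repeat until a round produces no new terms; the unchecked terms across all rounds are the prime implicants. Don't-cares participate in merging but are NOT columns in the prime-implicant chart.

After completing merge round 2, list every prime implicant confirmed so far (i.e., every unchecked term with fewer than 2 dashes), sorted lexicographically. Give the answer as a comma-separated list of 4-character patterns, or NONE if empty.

-110

[col 0] 0000*, 0001*, 0011*, 0100*, 0101*, 0110*, 0111*, 1000*, 1001*, 1101*, 1110*
[col 1] -000*, -001*, -101*, -110, 0-00*, 0-01*, 0-11*, 00-1*, 000-*, 01-0*, 01-1*, 010-*, 011-*, 1-01*, 100-*
[col 2] --01, -00-, 0--1, 0-0-, 01--
Prime implicants: --01, -00-, -110, 0--1, 0-0-, 01--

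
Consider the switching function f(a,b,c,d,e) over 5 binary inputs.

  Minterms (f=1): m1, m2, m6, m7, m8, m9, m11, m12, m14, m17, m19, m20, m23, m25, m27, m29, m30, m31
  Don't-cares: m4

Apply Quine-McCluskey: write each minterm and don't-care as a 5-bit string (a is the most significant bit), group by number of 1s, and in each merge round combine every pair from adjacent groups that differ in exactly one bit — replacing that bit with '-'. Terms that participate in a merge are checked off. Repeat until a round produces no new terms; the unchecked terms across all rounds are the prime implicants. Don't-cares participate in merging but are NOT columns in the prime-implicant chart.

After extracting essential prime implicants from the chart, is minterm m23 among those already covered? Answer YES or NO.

NO

Round 0: 00001✓ 00010✓ 00100✓ 00110✓ 00111✓ 01000✓ 01001✓ 01011✓ 01100✓ 01110✓ 10001✓ 10011✓ 10100✓ 10111✓ 11001✓ 11011✓ 11101✓ 11110✓ 11111✓
Round 1: -0001✓ -0100 -0111 -1001✓ -1011✓ -1110 0-001✓ 0-100✓ 0-110✓ 00-10 001-0✓ 0011- 01-00 010-1✓ 0100- 011-0✓ 1-001✓ 1-011✓ 1-111✓ 10-11✓ 100-1✓ 11-01✓ 11-11✓ 110-1✓ 111-1✓ 1111-
Round 2: --001 -10-1 0-1-0 1--11 1-0-1 11--1
PIs = {--001, -0100, -0111, -10-1, -1110, 0-1-0, 00-10, 0011-, 01-00, 0100-, 1--11, 1-0-1, 11--1, 1111-}
Coverage chart:
  m1: --001 ←essential
  m2: 00-10 ←essential
  m6: 0-1-0,00-10,0011-
  m7: -0111,0011-
  m8: 01-00,0100-
  m9: --001,-10-1,0100-
  m11: -10-1 ←essential
  m12: 0-1-0,01-00
  m14: -1110,0-1-0
  m17: --001,1-0-1
  m19: 1--11,1-0-1
  m20: -0100 ←essential
  m23: -0111,1--11
  m25: --001,-10-1,1-0-1,11--1
  m27: -10-1,1--11,1-0-1,11--1
  m29: 11--1 ←essential
  m30: -1110,1111-
  m31: 1--11,11--1,1111-
Essential: --001, -0100, -10-1, 00-10, 11--1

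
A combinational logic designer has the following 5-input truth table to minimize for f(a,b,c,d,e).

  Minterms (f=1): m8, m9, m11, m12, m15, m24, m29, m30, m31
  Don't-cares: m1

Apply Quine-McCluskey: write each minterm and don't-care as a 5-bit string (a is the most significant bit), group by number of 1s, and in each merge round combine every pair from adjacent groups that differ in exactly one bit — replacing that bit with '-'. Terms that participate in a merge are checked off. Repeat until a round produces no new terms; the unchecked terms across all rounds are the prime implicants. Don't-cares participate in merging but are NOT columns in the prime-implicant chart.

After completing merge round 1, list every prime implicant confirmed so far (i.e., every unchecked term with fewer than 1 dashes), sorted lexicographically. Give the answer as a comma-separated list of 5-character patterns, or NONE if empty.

NONE

size-2^0 implicants → 00001(✓)  01000(✓)  01001(✓)  01011(✓)  01100(✓)  01111(✓)  11000(✓)  11101(✓)  11110(✓)  11111(✓)
size-2^1 implicants → -1000  -1111  0-001  01-00  01-11  010-1  0100-  111-1  1111-
Unchecked terms (primes): -1000, -1111, 0-001, 01-00, 01-11, 010-1, 0100-, 111-1, 1111-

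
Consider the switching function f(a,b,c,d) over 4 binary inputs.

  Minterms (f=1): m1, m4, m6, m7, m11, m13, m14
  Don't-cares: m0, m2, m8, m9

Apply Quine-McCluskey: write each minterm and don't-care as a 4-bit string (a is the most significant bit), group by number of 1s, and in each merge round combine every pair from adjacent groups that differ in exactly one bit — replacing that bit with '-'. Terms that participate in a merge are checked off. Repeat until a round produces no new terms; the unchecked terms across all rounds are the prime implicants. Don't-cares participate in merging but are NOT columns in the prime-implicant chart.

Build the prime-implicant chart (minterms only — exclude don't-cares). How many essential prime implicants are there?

6

Round 0: 0000✓ 0001✓ 0010✓ 0100✓ 0110✓ 0111✓ 1000✓ 1001✓ 1011✓ 1101✓ 1110✓
Round 1: -000✓ -001✓ -110 0-00✓ 0-10✓ 00-0✓ 000-✓ 01-0✓ 011- 1-01 10-1 100-✓
Round 2: -00- 0--0
PIs = {-00-, -110, 0--0, 011-, 1-01, 10-1}
Coverage chart:
  m1: -00- ←essential
  m4: 0--0 ←essential
  m6: -110,0--0,011-
  m7: 011- ←essential
  m11: 10-1 ←essential
  m13: 1-01 ←essential
  m14: -110 ←essential
Essential: -00-, -110, 0--0, 011-, 1-01, 10-1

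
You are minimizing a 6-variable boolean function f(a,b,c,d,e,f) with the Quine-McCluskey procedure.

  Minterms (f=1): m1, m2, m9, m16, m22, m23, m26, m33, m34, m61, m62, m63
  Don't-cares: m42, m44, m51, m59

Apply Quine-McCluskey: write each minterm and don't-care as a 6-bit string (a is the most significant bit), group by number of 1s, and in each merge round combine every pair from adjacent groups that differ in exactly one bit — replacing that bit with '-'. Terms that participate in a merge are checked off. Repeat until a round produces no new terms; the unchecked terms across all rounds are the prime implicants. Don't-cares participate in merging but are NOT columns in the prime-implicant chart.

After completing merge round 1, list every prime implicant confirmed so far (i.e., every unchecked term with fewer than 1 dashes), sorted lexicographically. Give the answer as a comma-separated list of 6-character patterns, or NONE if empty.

010000, 011010, 101100

Round 0: 000001✓ 000010✓ 001001✓ 010000 010110✓ 010111✓ 011010 100001✓ 100010✓ 101010✓ 101100 110011✓ 111011✓ 111101✓ 111110✓ 111111✓
Round 1: -00001 -00010 00-001 01011- 10-010 11-011 111-11 1111-1 11111-
PIs = {-00001, -00010, 00-001, 010000, 01011-, 011010, 10-010, 101100, 11-011, 111-11, 1111-1, 11111-}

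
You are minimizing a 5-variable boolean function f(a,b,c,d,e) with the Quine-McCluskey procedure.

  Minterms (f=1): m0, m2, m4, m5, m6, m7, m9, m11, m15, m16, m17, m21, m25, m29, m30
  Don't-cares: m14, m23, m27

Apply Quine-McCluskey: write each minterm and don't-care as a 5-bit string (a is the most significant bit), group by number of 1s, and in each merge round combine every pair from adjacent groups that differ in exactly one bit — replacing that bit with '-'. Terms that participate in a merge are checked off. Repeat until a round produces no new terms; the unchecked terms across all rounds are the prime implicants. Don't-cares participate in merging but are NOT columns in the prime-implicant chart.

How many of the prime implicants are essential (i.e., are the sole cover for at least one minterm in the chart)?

4

[col 0] 00000*, 00010*, 00100*, 00101*, 00110*, 00111*, 01001*, 01011*, 01110*, 01111*, 10000*, 10001*, 10101*, 10111*, 11001*, 11011*, 11101*, 11110*
[col 1] -0000, -0101*, -0111*, -1001*, -1011*, -1110, 0-110*, 0-111*, 00-00*, 00-10*, 000-0*, 001-0*, 001-1*, 0010-*, 0011-*, 01-11, 010-1*, 0111-*, 1-001*, 1-101*, 10-01*, 1000-, 101-1*, 11-01*, 110-1*
[col 2] -01-1, -10-1, 0-11-, 00--0, 001--, 1--01
Prime implicants: -0000, -01-1, -10-1, -1110, 0-11-, 00--0, 001--, 01-11, 1--01, 1000-
PI chart (minterm → PIs covering it):
  0 | -0000,00--0
  2 | 00--0  (sole → essential)
  4 | 00--0,001--
  5 | -01-1,001--
  6 | 0-11-,00--0,001--
  7 | -01-1,0-11-,001--
  9 | -10-1  (sole → essential)
  11 | -10-1,01-11
  15 | 0-11-,01-11
  16 | -0000,1000-
  17 | 1--01,1000-
  21 | -01-1,1--01
  25 | -10-1,1--01
  29 | 1--01  (sole → essential)
  30 | -1110  (sole → essential)
Essential prime implicants: -10-1, -1110, 00--0, 1--01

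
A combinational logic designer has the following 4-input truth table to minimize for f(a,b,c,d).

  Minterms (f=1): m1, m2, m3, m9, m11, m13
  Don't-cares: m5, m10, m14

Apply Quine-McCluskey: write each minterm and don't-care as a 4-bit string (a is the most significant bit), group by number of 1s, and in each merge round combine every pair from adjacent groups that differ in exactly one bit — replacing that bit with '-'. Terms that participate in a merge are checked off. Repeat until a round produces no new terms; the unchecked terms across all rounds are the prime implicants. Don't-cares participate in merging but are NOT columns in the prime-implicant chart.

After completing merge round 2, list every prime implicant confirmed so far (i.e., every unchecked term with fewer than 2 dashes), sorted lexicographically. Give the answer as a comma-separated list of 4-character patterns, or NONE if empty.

Round 0: 0001✓ 0010✓ 0011✓ 0101✓ 1001✓ 1010✓ 1011✓ 1101✓ 1110✓
Round 1: -001✓ -010✓ -011✓ -101✓ 0-01✓ 00-1✓ 001-✓ 1-01✓ 1-10 10-1✓ 101-✓
Round 2: --01 -0-1 -01-
PIs = {--01, -0-1, -01-, 1-10}

1-10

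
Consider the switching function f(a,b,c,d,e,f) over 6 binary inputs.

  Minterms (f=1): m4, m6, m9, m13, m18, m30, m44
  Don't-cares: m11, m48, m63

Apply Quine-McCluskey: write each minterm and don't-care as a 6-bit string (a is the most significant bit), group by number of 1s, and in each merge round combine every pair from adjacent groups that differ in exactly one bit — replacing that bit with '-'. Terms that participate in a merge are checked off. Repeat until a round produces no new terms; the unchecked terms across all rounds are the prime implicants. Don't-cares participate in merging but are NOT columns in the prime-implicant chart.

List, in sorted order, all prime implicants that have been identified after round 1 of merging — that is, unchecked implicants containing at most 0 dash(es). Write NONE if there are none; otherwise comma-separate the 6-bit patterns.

[col 0] 000100*, 000110*, 001001*, 001011*, 001101*, 010010, 011110, 101100, 110000, 111111
[col 1] 0001-0, 001-01, 0010-1
Prime implicants: 0001-0, 001-01, 0010-1, 010010, 011110, 101100, 110000, 111111

010010, 011110, 101100, 110000, 111111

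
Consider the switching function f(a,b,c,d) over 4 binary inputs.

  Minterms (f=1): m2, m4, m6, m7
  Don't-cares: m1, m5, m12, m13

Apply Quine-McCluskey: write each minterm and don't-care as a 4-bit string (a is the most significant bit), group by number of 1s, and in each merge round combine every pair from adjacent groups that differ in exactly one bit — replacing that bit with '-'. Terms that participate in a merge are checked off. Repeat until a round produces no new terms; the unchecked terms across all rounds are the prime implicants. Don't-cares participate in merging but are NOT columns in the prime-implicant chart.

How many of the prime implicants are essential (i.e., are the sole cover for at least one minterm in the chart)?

2

Round 0: 0001✓ 0010✓ 0100✓ 0101✓ 0110✓ 0111✓ 1100✓ 1101✓
Round 1: -100✓ -101✓ 0-01 0-10 01-0✓ 01-1✓ 010-✓ 011-✓ 110-✓
Round 2: -10- 01--
PIs = {-10-, 0-01, 0-10, 01--}
Coverage chart:
  m2: 0-10 ←essential
  m4: -10-,01--
  m6: 0-10,01--
  m7: 01-- ←essential
Essential: 0-10, 01--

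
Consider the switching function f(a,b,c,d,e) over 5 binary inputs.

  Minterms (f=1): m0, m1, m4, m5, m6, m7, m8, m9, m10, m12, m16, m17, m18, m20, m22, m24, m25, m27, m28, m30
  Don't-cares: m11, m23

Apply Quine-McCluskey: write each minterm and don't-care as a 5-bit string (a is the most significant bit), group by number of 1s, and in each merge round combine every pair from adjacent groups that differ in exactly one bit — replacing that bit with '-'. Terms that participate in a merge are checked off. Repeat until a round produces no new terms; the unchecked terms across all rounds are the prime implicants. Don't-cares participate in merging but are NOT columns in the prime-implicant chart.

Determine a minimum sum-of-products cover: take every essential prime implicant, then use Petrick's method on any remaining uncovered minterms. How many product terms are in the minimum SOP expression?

7

[col 0] 00000*, 00001*, 00100*, 00101*, 00110*, 00111*, 01000*, 01001*, 01010*, 01011*, 01100*, 10000*, 10001*, 10010*, 10100*, 10110*, 10111*, 11000*, 11001*, 11011*, 11100*, 11110*
[col 1] -0000*, -0001*, -0100*, -0110*, -0111*, -1000*, -1001*, -1011*, -1100*, 0-000*, 0-001*, 0-100*, 00-00*, 00-01*, 0000-*, 001-0*, 001-1*, 0010-*, 0011-*, 01-00*, 010-0*, 010-1*, 0100-*, 0101-*, 1-000*, 1-001*, 1-100*, 1-110*, 10-00*, 10-10*, 100-0*, 1000-*, 101-0*, 1011-*, 11-00*, 110-1*, 1100-*, 111-0*
[col 2] --000*, --001*, --100*, -0-00*, -000-*, -01-0, -011-, -1-00*, -10-1, -100-*, 0--00*, 0-00-*, 00-0-, 001--, 010--, 1--00*, 1-00-*, 1-1-0, 10--0
[col 3] ---00, --00-
Prime implicants: ---00, --00-, -01-0, -011-, -10-1, 00-0-, 001--, 010--, 1-1-0, 10--0
PI chart (minterm → PIs covering it):
  0 | ---00,--00-,00-0-
  1 | --00-,00-0-
  4 | ---00,-01-0,00-0-,001--
  5 | 00-0-,001--
  6 | -01-0,-011-,001--
  7 | -011-,001--
  8 | ---00,--00-,010--
  9 | --00-,-10-1,010--
  10 | 010--  (sole → essential)
  12 | ---00  (sole → essential)
  16 | ---00,--00-,10--0
  17 | --00-  (sole → essential)
  18 | 10--0  (sole → essential)
  20 | ---00,-01-0,1-1-0,10--0
  22 | -01-0,-011-,1-1-0,10--0
  24 | ---00,--00-
  25 | --00-,-10-1
  27 | -10-1  (sole → essential)
  28 | ---00,1-1-0
  30 | 1-1-0  (sole → essential)
Essential prime implicants: ---00, --00-, -10-1, 010--, 1-1-0, 10--0
Petrick residual → 001--
Minimum SOP uses 7 PIs: d'e' + c'd' + bc'e + a'b'c + a'bc' + ace' + ab'e'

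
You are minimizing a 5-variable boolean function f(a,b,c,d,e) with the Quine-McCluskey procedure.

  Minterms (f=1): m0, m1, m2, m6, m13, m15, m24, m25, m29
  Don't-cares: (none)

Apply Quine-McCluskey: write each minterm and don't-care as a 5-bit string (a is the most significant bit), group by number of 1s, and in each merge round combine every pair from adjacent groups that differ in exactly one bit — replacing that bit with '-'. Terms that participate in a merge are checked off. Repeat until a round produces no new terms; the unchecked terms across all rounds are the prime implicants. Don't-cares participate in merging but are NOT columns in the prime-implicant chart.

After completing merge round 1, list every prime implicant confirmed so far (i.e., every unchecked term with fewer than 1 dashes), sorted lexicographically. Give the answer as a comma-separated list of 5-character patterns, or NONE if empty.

NONE

[col 0] 00000*, 00001*, 00010*, 00110*, 01101*, 01111*, 11000*, 11001*, 11101*
[col 1] -1101, 00-10, 000-0, 0000-, 011-1, 11-01, 1100-
Prime implicants: -1101, 00-10, 000-0, 0000-, 011-1, 11-01, 1100-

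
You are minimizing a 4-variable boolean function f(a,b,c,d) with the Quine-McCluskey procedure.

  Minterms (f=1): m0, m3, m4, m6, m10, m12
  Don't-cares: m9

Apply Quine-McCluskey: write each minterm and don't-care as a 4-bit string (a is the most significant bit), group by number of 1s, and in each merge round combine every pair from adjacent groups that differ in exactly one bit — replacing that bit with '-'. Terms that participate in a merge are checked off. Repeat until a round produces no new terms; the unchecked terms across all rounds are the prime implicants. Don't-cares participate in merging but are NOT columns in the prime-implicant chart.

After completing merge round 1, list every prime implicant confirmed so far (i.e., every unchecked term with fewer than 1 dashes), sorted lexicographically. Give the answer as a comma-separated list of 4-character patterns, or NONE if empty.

Round 0: 0000✓ 0011 0100✓ 0110✓ 1001 1010 1100✓
Round 1: -100 0-00 01-0
PIs = {-100, 0-00, 0011, 01-0, 1001, 1010}

0011, 1001, 1010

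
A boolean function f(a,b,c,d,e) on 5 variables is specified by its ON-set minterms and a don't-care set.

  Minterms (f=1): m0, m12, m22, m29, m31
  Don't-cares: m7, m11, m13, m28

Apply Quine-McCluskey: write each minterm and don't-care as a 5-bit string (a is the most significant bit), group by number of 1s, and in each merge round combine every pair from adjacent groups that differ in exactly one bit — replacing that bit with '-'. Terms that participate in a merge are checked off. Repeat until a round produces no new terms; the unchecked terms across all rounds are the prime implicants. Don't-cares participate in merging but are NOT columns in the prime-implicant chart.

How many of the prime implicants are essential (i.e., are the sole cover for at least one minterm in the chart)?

4

size-2^0 implicants → 00000  00111  01011  01100(✓)  01101(✓)  10110  11100(✓)  11101(✓)  11111(✓)
size-2^1 implicants → -1100(✓)  -1101(✓)  0110-(✓)  111-1  1110-(✓)
size-2^2 implicants → -110-
Unchecked terms (primes): -110-, 00000, 00111, 01011, 10110, 111-1
Minterm coverage:
  m0 ⊆ 00000 [E]
  m12 ⊆ -110- [E]
  m22 ⊆ 10110 [E]
  m29 ⊆ -110-,111-1
  m31 ⊆ 111-1 [E]
E = {-110-, 00000, 10110, 111-1}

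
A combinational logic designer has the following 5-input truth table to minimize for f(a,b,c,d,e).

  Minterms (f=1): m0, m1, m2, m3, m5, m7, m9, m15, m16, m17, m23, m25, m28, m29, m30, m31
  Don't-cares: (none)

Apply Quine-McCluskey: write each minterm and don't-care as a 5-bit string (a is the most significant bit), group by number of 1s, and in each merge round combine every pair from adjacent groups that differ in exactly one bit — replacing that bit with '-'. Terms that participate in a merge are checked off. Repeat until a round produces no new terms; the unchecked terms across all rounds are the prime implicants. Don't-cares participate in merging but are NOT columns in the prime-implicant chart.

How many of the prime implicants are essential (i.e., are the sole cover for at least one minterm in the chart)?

[col 0] 00000*, 00001*, 00010*, 00011*, 00101*, 00111*, 01001*, 01111*, 10000*, 10001*, 10111*, 11001*, 11100*, 11101*, 11110*, 11111*
[col 1] -0000*, -0001*, -0111*, -1001*, -1111*, 0-001*, 0-111*, 00-01*, 00-11*, 000-0*, 000-1*, 0000-*, 0001-*, 001-1*, 1-001*, 1-111*, 1000-*, 11-01, 111-0*, 111-1*, 1110-*, 1111-*
[col 2] --001, --111, -000-, 00--1, 000--, 111--
Prime implicants: --001, --111, -000-, 00--1, 000--, 11-01, 111--
PI chart (minterm → PIs covering it):
  0 | -000-,000--
  1 | --001,-000-,00--1,000--
  2 | 000--  (sole → essential)
  3 | 00--1,000--
  5 | 00--1  (sole → essential)
  7 | --111,00--1
  9 | --001  (sole → essential)
  15 | --111  (sole → essential)
  16 | -000-  (sole → essential)
  17 | --001,-000-
  23 | --111  (sole → essential)
  25 | --001,11-01
  28 | 111--  (sole → essential)
  29 | 11-01,111--
  30 | 111--  (sole → essential)
  31 | --111,111--
Essential prime implicants: --001, --111, -000-, 00--1, 000--, 111--

6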